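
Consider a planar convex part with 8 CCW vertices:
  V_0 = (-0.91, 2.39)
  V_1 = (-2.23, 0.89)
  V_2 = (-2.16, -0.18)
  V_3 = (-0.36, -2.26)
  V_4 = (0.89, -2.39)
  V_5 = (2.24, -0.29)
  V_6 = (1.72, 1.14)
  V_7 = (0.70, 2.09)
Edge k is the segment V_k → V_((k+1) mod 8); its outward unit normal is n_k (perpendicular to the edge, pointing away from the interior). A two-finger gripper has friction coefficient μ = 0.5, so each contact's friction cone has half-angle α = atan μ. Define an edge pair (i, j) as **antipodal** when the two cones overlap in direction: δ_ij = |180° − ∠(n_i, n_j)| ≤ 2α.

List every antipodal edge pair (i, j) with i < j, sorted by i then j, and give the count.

α = atan 0.5 = 26.57°;  2α = 53.13°
n_0 = (-0.7507, +0.6606)
n_1 = (-0.9979, -0.0653)
n_2 = (-0.7562, -0.6544)
n_3 = (-0.1034, -0.9946)
n_4 = (+0.8412, -0.5408)
n_5 = (+0.9398, +0.3417)
n_6 = (+0.6816, +0.7318)
n_7 = (+0.1832, +0.9831)
  (0,1): δ = 134.91°  ·
  (0,2): δ = 97.78°  ·
  (0,3): δ = 54.59°  ·
  (0,4): δ = 8.61°  ✓
  (0,5): δ = 61.33°  ·
  (0,6): δ = 88.38°  ·
  (0,7): δ = 120.79°  ·
  (1,2): δ = 142.87°  ·
  (1,3): δ = 99.68°  ·
  (1,4): δ = 36.48°  ✓
  (1,5): δ = 16.24°  ✓
  (1,6): δ = 43.29°  ✓
  (1,7): δ = 75.70°  ·
  (2,3): δ = 136.81°  ·
  (2,4): δ = 73.61°  ·
  (2,5): δ = 20.89°  ✓
  (2,6): δ = 6.16°  ✓
  (2,7): δ = 38.57°  ✓
  (3,4): δ = 116.80°  ·
  (3,5): δ = 64.08°  ·
  (3,6): δ = 37.03°  ✓
  (3,7): δ = 4.62°  ✓
  (4,5): δ = 127.28°  ·
  (4,6): δ = 100.23°  ·
  (4,7): δ = 67.82°  ·
  (5,6): δ = 152.95°  ·
  (5,7): δ = 120.54°  ·
  (6,7): δ = 147.59°  ·
antipodal pairs: 9

count = 9; pairs: (0,4), (1,4), (1,5), (1,6), (2,5), (2,6), (2,7), (3,6), (3,7)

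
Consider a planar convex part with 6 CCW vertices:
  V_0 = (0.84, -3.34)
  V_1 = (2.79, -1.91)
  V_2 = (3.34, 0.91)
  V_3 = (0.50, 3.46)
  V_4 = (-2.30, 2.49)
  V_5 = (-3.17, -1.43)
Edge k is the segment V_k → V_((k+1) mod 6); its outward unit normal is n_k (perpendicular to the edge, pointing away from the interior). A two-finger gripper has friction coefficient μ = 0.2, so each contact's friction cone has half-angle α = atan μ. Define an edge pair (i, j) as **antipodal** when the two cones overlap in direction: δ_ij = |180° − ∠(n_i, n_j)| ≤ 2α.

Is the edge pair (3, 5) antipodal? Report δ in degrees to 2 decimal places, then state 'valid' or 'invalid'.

δ = 44.58°, invalid

α = atan 0.2 = 11.31°;  2α = 22.62°
edge 3: e_3 = (-2.80, -0.97);  n_3 = (-0.3273, +0.9449)
edge 5: e_5 = (+4.01, -1.91);  n_5 = (-0.4300, -0.9028)
∠(n_3, n_5) = 135.42°
δ = |180° − 135.42°| = 44.58°
44.58° > 2α = 22.62°  →  invalid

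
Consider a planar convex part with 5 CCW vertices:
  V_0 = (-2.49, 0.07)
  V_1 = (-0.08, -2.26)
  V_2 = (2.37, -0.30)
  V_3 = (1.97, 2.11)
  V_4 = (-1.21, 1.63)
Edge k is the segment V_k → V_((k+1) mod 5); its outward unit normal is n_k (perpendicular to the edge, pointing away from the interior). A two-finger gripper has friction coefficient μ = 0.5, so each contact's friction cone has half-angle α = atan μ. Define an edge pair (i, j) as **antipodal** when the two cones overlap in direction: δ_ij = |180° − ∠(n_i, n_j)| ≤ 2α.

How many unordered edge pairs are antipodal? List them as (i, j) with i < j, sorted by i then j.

α = atan 0.5 = 26.57°;  2α = 53.13°
n_0 = (-0.6951, -0.7189)
n_1 = (+0.6247, -0.7809)
n_2 = (+0.9865, +0.1637)
n_3 = (-0.1493, +0.9888)
n_4 = (-0.7731, +0.6343)
  (0,1): δ = 97.31°  ·
  (0,2): δ = 36.54°  ✓
  (0,3): δ = 52.62°  ✓
  (0,4): δ = 94.66°  ·
  (1,2): δ = 119.24°  ·
  (1,3): δ = 30.08°  ✓
  (1,4): δ = 11.97°  ✓
  (2,3): δ = 90.84°  ·
  (2,4): δ = 48.79°  ✓
  (3,4): δ = 137.95°  ·
antipodal pairs: 5

count = 5; pairs: (0,2), (0,3), (1,3), (1,4), (2,4)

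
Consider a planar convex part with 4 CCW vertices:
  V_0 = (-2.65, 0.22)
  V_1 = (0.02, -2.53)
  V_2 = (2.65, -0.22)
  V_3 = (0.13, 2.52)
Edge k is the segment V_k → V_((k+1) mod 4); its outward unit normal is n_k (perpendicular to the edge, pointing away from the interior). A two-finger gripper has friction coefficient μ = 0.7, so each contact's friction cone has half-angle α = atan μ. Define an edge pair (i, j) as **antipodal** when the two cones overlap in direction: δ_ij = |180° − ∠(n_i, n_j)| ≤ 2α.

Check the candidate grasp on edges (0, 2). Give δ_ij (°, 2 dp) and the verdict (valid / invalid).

α = atan 0.7 = 34.99°;  2α = 69.98°
edge 0: e_0 = (+2.67, -2.75);  n_0 = (-0.7175, -0.6966)
edge 2: e_2 = (-2.52, +2.74);  n_2 = (+0.7360, +0.6769)
∠(n_0, n_2) = 178.45°
δ = |180° − 178.45°| = 1.55°
1.55° ≤ 2α = 69.98°  →  valid

δ = 1.55°, valid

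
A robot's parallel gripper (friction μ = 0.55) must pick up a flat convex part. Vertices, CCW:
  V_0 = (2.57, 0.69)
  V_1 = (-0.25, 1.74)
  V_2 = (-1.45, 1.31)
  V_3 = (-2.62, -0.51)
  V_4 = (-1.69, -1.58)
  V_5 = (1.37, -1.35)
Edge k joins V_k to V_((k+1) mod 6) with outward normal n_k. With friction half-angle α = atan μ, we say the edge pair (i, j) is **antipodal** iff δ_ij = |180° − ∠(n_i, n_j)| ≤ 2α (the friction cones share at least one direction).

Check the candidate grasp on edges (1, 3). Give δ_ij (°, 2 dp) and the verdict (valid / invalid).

δ = 68.72°, invalid

α = atan 0.55 = 28.81°;  2α = 57.62°
edge 1: e_1 = (-1.20, -0.43);  n_1 = (-0.3373, +0.9414)
edge 3: e_3 = (+0.93, -1.07);  n_3 = (-0.7548, -0.6560)
∠(n_1, n_3) = 111.28°
δ = |180° − 111.28°| = 68.72°
68.72° > 2α = 57.62°  →  invalid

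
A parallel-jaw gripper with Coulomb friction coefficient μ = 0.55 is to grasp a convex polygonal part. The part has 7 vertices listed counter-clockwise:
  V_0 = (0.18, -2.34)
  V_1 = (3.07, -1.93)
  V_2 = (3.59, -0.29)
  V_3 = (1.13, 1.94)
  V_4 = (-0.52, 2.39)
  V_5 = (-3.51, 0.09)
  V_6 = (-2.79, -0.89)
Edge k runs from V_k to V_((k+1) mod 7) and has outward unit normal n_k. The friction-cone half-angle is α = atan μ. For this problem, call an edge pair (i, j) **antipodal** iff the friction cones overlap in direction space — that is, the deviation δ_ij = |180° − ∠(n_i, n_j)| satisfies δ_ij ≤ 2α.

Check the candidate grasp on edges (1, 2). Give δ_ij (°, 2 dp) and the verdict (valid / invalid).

α = atan 0.55 = 28.81°;  2α = 57.62°
edge 1: e_1 = (+0.52, +1.64);  n_1 = (+0.9532, -0.3022)
edge 2: e_2 = (-2.46, +2.23);  n_2 = (+0.6716, +0.7409)
∠(n_1, n_2) = 65.40°
δ = |180° − 65.40°| = 114.60°
114.60° > 2α = 57.62°  →  invalid

δ = 114.60°, invalid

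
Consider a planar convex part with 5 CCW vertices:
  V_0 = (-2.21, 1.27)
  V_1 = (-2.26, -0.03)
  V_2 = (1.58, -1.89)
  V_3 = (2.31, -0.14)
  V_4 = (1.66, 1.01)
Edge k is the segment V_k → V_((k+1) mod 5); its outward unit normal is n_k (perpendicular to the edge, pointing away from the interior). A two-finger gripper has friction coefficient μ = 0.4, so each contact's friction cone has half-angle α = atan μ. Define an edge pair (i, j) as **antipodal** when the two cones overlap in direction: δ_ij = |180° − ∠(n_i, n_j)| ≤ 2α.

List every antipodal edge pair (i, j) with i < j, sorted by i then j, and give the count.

α = atan 0.4 = 21.80°;  2α = 43.60°
n_0 = (-0.9993, +0.0384)
n_1 = (-0.4359, -0.9000)
n_2 = (+0.9229, -0.3850)
n_3 = (+0.8706, +0.4921)
n_4 = (+0.0670, +0.9978)
  (0,1): δ = 113.64°  ·
  (0,2): δ = 20.44°  ✓
  (0,3): δ = 31.68°  ✓
  (0,4): δ = 88.36°  ·
  (1,2): δ = 86.80°  ·
  (1,3): δ = 34.68°  ✓
  (1,4): δ = 22.00°  ✓
  (2,3): δ = 127.88°  ·
  (2,4): δ = 71.20°  ·
  (3,4): δ = 123.32°  ·
antipodal pairs: 4

count = 4; pairs: (0,2), (0,3), (1,3), (1,4)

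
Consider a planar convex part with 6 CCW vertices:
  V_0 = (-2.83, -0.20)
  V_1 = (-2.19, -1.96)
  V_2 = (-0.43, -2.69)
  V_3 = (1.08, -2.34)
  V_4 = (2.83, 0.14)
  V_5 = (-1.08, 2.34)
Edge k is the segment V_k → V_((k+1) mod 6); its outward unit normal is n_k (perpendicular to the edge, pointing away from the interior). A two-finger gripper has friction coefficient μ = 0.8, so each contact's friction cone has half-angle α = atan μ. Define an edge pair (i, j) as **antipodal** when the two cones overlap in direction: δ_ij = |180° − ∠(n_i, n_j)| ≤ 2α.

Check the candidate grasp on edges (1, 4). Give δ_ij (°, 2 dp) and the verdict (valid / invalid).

δ = 6.84°, valid

α = atan 0.8 = 38.66°;  2α = 77.32°
edge 1: e_1 = (+1.76, -0.73);  n_1 = (-0.3831, -0.9237)
edge 4: e_4 = (-3.91, +2.20);  n_4 = (+0.4904, +0.8715)
∠(n_1, n_4) = 173.16°
δ = |180° − 173.16°| = 6.84°
6.84° ≤ 2α = 77.32°  →  valid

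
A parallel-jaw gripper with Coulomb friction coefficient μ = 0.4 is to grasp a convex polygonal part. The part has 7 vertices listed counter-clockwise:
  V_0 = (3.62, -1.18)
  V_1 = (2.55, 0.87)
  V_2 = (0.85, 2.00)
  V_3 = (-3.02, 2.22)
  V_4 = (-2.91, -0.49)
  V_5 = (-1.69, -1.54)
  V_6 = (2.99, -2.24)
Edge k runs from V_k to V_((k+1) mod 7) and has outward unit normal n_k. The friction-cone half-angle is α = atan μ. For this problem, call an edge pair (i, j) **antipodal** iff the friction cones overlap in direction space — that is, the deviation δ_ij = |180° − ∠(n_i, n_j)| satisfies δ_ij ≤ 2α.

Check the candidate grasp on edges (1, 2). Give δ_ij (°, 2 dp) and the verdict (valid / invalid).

δ = 149.64°, invalid

α = atan 0.4 = 21.80°;  2α = 43.60°
edge 1: e_1 = (-1.70, +1.13);  n_1 = (+0.5536, +0.8328)
edge 2: e_2 = (-3.87, +0.22);  n_2 = (+0.0568, +0.9984)
∠(n_1, n_2) = 30.36°
δ = |180° − 30.36°| = 149.64°
149.64° > 2α = 43.60°  →  invalid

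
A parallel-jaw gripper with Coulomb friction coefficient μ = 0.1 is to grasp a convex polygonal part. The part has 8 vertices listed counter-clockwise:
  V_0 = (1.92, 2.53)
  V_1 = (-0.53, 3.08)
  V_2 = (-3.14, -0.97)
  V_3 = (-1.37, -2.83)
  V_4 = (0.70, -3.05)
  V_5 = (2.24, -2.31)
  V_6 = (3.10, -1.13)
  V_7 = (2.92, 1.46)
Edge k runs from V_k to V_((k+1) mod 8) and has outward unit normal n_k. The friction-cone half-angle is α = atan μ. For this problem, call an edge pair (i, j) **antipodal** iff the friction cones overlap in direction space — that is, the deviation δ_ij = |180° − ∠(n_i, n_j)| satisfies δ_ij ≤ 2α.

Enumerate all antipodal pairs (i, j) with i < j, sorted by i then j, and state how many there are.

count = 3; pairs: (0,3), (1,5), (2,7)

α = atan 0.1 = 5.71°;  2α = 11.42°
n_0 = (+0.2190, +0.9757)
n_1 = (-0.8406, +0.5417)
n_2 = (-0.7244, -0.6894)
n_3 = (-0.1057, -0.9944)
n_4 = (+0.4331, -0.9013)
n_5 = (+0.8081, -0.5890)
n_6 = (+0.9976, +0.0693)
n_7 = (+0.7306, +0.6828)
  (0,1): δ = 110.15°  ·
  (0,2): δ = 33.77°  ·
  (0,3): δ = 6.59°  ✓
  (0,4): δ = 38.32°  ·
  (0,5): δ = 66.57°  ·
  (0,6): δ = 106.63°  ·
  (0,7): δ = 145.72°  ·
  (1,2): δ = 103.62°  ·
  (1,3): δ = 63.27°  ·
  (1,4): δ = 31.54°  ·
  (1,5): δ = 3.29°  ✓
  (1,6): δ = 36.78°  ·
  (1,7): δ = 75.86°  ·
  (2,3): δ = 139.65°  ·
  (2,4): δ = 107.91°  ·
  (2,5): δ = 79.66°  ·
  (2,6): δ = 39.60°  ·
  (2,7): δ = 0.52°  ✓
  (3,4): δ = 148.27°  ·
  (3,5): δ = 120.02°  ·
  (3,6): δ = 79.96°  ·
  (3,7): δ = 40.87°  ·
  (4,5): δ = 151.75°  ·
  (4,6): δ = 111.69°  ·
  (4,7): δ = 72.60°  ·
  (5,6): δ = 139.94°  ·
  (5,7): δ = 100.85°  ·
  (6,7): δ = 140.91°  ·
antipodal pairs: 3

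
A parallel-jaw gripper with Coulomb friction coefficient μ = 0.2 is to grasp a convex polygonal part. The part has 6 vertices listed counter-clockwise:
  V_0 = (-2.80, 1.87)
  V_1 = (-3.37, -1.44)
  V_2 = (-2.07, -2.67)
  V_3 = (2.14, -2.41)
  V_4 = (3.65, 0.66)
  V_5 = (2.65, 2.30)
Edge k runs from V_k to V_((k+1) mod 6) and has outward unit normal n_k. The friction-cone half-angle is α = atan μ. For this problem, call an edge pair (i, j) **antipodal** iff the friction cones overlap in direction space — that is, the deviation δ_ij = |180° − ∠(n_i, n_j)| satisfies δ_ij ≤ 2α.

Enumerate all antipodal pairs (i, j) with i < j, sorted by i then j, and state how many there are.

α = atan 0.2 = 11.31°;  2α = 22.62°
n_0 = (-0.9855, +0.1697)
n_1 = (-0.6873, -0.7264)
n_2 = (+0.0616, -0.9981)
n_3 = (+0.8973, -0.4414)
n_4 = (+0.8538, +0.5206)
n_5 = (-0.0787, +0.9969)
  (0,1): δ = 123.64°  ·
  (0,2): δ = 76.70°  ·
  (0,3): δ = 16.42°  ✓
  (0,4): δ = 41.14°  ·
  (0,5): δ = 104.28°  ·
  (1,2): δ = 133.05°  ·
  (1,3): δ = 72.78°  ·
  (1,4): δ = 15.21°  ✓
  (1,5): δ = 47.93°  ·
  (2,3): δ = 119.72°  ·
  (2,4): δ = 62.16°  ·
  (2,5): δ = 0.98°  ✓
  (3,4): δ = 122.44°  ·
  (3,5): δ = 59.30°  ·
  (4,5): δ = 116.86°  ·
antipodal pairs: 3

count = 3; pairs: (0,3), (1,4), (2,5)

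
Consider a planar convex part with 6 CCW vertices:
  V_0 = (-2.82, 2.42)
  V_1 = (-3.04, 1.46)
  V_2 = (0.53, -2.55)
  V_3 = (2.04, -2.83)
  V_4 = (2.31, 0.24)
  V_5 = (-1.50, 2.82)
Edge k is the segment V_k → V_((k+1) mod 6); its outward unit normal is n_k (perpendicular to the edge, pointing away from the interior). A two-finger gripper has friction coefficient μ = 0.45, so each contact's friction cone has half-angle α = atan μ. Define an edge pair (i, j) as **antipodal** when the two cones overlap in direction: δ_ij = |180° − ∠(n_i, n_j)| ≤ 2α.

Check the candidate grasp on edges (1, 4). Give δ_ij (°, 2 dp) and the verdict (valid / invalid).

α = atan 0.45 = 24.23°;  2α = 48.46°
edge 1: e_1 = (+3.57, -4.01);  n_1 = (-0.7469, -0.6649)
edge 4: e_4 = (-3.81, +2.58);  n_4 = (+0.5607, +0.8280)
∠(n_1, n_4) = 165.78°
δ = |180° − 165.78°| = 14.22°
14.22° ≤ 2α = 48.46°  →  valid

δ = 14.22°, valid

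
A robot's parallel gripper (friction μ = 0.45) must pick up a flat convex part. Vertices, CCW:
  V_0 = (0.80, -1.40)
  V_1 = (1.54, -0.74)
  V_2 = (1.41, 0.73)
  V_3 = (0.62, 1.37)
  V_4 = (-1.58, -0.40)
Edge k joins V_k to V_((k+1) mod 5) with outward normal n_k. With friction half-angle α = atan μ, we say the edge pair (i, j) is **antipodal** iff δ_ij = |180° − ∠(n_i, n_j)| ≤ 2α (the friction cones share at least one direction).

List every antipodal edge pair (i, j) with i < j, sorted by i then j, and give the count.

count = 2; pairs: (0,3), (2,4)

α = atan 0.45 = 24.23°;  2α = 48.46°
n_0 = (+0.6656, -0.7463)
n_1 = (+0.9961, +0.0881)
n_2 = (+0.6295, +0.7770)
n_3 = (-0.6269, +0.7791)
n_4 = (-0.3874, -0.9219)
  (0,1): δ = 126.68°  ·
  (0,2): δ = 80.74°  ·
  (0,3): δ = 2.91°  ✓
  (0,4): δ = 115.48°  ·
  (1,2): δ = 134.07°  ·
  (1,3): δ = 56.24°  ·
  (1,4): δ = 62.16°  ·
  (2,3): δ = 102.17°  ·
  (2,4): δ = 16.22°  ✓
  (3,4): δ = 61.61°  ·
antipodal pairs: 2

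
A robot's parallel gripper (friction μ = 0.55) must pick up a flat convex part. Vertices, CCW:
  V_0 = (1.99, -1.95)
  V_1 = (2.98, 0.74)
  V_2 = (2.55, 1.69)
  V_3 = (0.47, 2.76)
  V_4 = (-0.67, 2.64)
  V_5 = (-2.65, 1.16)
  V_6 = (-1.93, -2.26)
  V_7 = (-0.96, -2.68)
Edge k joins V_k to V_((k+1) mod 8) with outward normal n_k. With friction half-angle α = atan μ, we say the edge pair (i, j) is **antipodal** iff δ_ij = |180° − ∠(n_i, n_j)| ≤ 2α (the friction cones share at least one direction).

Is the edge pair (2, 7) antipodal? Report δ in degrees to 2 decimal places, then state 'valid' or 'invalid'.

δ = 41.12°, valid

α = atan 0.55 = 28.81°;  2α = 57.62°
edge 2: e_2 = (-2.08, +1.07);  n_2 = (+0.4574, +0.8892)
edge 7: e_7 = (+2.95, +0.73);  n_7 = (+0.2402, -0.9707)
∠(n_2, n_7) = 138.88°
δ = |180° − 138.88°| = 41.12°
41.12° ≤ 2α = 57.62°  →  valid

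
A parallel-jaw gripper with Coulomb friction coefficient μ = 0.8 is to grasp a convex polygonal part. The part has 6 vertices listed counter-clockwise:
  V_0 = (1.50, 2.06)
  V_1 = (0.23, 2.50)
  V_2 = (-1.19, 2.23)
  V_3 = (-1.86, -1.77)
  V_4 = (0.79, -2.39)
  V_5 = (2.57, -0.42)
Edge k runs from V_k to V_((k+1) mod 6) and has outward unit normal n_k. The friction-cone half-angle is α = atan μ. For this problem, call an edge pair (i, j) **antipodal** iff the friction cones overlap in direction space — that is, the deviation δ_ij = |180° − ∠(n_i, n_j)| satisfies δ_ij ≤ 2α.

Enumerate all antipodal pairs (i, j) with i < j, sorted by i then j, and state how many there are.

α = atan 0.8 = 38.66°;  2α = 77.32°
n_0 = (+0.3274, +0.9449)
n_1 = (-0.1868, +0.9824)
n_2 = (-0.9863, +0.1652)
n_3 = (-0.2278, -0.9737)
n_4 = (+0.7420, -0.6704)
n_5 = (+0.9182, +0.3962)
  (0,1): δ = 150.13°  ·
  (0,2): δ = 80.40°  ·
  (0,3): δ = 5.94°  ✓
  (0,4): δ = 67.01°  ✓
  (0,5): δ = 132.45°  ·
  (1,2): δ = 110.27°  ·
  (1,3): δ = 23.93°  ✓
  (1,4): δ = 37.13°  ✓
  (1,5): δ = 102.57°  ·
  (2,3): δ = 93.66°  ·
  (2,4): δ = 32.59°  ✓
  (2,5): δ = 32.85°  ✓
  (3,4): δ = 118.93°  ·
  (3,5): δ = 53.49°  ✓
  (4,5): δ = 114.56°  ·
antipodal pairs: 7

count = 7; pairs: (0,3), (0,4), (1,3), (1,4), (2,4), (2,5), (3,5)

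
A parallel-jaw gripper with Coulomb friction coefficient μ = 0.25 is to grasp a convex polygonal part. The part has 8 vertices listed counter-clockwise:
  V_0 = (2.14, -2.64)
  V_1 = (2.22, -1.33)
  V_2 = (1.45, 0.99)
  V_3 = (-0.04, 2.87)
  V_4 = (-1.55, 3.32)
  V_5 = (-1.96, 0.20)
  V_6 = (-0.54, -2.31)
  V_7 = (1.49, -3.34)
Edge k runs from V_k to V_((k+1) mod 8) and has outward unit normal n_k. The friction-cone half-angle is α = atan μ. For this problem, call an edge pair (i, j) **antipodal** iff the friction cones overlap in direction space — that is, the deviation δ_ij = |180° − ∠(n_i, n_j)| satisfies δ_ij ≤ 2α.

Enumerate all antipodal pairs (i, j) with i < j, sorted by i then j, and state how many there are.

count = 6; pairs: (0,4), (1,4), (1,5), (2,5), (2,6), (3,6)

α = atan 0.25 = 14.04°;  2α = 28.07°
n_0 = (+0.9981, -0.0610)
n_1 = (+0.9491, +0.3150)
n_2 = (+0.7837, +0.6211)
n_3 = (+0.2856, +0.9583)
n_4 = (-0.9915, +0.1303)
n_5 = (-0.8704, -0.4924)
n_6 = (-0.4525, -0.8918)
n_7 = (+0.7328, -0.6805)
  (0,1): δ = 158.14°  ·
  (0,2): δ = 138.11°  ·
  (0,3): δ = 103.10°  ·
  (0,4): δ = 3.99°  ✓
  (0,5): δ = 32.99°  ·
  (0,6): δ = 66.59°  ·
  (0,7): δ = 140.62°  ·
  (1,2): δ = 159.96°  ·
  (1,3): δ = 124.96°  ·
  (1,4): δ = 25.85°  ✓
  (1,5): δ = 11.14°  ✓
  (1,6): δ = 44.74°  ·
  (1,7): δ = 118.76°  ·
  (2,3): δ = 144.99°  ·
  (2,4): δ = 45.89°  ·
  (2,5): δ = 8.90°  ✓
  (2,6): δ = 24.70°  ✓
  (2,7): δ = 98.72°  ·
  (3,4): δ = 80.89°  ·
  (3,5): δ = 43.91°  ·
  (3,6): δ = 10.31°  ✓
  (3,7): δ = 63.72°  ·
  (4,5): δ = 143.02°  ·
  (4,6): δ = 109.42°  ·
  (4,7): δ = 35.39°  ·
  (5,6): δ = 146.40°  ·
  (5,7): δ = 72.38°  ·
  (6,7): δ = 105.98°  ·
antipodal pairs: 6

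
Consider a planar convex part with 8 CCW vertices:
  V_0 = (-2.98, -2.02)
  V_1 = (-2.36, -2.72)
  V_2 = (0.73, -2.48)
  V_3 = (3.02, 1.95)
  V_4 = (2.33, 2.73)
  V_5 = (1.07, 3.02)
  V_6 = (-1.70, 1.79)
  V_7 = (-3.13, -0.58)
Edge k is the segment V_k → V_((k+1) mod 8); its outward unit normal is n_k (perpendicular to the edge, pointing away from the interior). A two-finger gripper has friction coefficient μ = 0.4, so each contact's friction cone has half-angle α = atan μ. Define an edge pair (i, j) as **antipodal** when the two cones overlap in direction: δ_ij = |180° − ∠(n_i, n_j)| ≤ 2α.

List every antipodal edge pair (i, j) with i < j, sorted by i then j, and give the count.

count = 8; pairs: (0,3), (0,4), (1,4), (1,5), (2,5), (2,6), (2,7), (3,7)

α = atan 0.4 = 21.80°;  2α = 43.60°
n_0 = (-0.7486, -0.6630)
n_1 = (+0.0774, -0.9970)
n_2 = (+0.8883, -0.4592)
n_3 = (+0.7490, +0.6626)
n_4 = (+0.2243, +0.9745)
n_5 = (-0.4058, +0.9139)
n_6 = (-0.8562, +0.5166)
n_7 = (-0.9946, -0.1036)
  (0,1): δ = 127.09°  ·
  (0,2): δ = 68.87°  ·
  (0,3): δ = 0.04°  ✓
  (0,4): δ = 35.51°  ✓
  (0,5): δ = 72.41°  ·
  (0,6): δ = 107.36°  ·
  (0,7): δ = 144.42°  ·
  (1,2): δ = 121.78°  ·
  (1,3): δ = 52.94°  ·
  (1,4): δ = 17.40°  ✓
  (1,5): δ = 19.50°  ✓
  (1,6): δ = 54.45°  ·
  (1,7): δ = 91.51°  ·
  (2,3): δ = 111.17°  ·
  (2,4): δ = 75.63°  ·
  (2,5): δ = 38.72°  ✓
  (2,6): δ = 3.77°  ✓
  (2,7): δ = 33.28°  ✓
  (3,4): δ = 144.46°  ·
  (3,5): δ = 107.55°  ·
  (3,6): δ = 72.60°  ·
  (3,7): δ = 35.55°  ✓
  (4,5): δ = 143.10°  ·
  (4,6): δ = 108.14°  ·
  (4,7): δ = 71.09°  ·
  (5,6): δ = 145.05°  ·
  (5,7): δ = 108.00°  ·
  (6,7): δ = 142.95°  ·
antipodal pairs: 8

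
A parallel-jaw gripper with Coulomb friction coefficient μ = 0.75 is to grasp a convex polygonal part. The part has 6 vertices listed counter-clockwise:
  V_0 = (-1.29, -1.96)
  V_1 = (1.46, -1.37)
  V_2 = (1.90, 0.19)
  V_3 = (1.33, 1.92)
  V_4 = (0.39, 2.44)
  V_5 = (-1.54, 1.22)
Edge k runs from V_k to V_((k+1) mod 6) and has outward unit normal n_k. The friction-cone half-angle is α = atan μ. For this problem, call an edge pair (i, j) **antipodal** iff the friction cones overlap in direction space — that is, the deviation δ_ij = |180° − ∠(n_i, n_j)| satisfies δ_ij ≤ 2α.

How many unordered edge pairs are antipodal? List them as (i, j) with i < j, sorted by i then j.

count = 6; pairs: (0,3), (0,4), (1,4), (1,5), (2,5), (3,5)

α = atan 0.75 = 36.87°;  2α = 73.74°
n_0 = (+0.2098, -0.9778)
n_1 = (+0.9624, -0.2715)
n_2 = (+0.9498, +0.3129)
n_3 = (+0.4841, +0.8750)
n_4 = (-0.5343, +0.8453)
n_5 = (-0.9969, -0.0784)
  (0,1): δ = 117.86°  ·
  (0,2): δ = 83.87°  ·
  (0,3): δ = 41.06°  ✓
  (0,4): δ = 20.19°  ✓
  (0,5): δ = 82.39°  ·
  (1,2): δ = 146.01°  ·
  (1,3): δ = 103.20°  ·
  (1,4): δ = 41.95°  ✓
  (1,5): δ = 20.25°  ✓
  (2,3): δ = 137.19°  ·
  (2,4): δ = 75.94°  ·
  (2,5): δ = 13.74°  ✓
  (3,4): δ = 118.75°  ·
  (3,5): δ = 56.55°  ✓
  (4,5): δ = 117.80°  ·
antipodal pairs: 6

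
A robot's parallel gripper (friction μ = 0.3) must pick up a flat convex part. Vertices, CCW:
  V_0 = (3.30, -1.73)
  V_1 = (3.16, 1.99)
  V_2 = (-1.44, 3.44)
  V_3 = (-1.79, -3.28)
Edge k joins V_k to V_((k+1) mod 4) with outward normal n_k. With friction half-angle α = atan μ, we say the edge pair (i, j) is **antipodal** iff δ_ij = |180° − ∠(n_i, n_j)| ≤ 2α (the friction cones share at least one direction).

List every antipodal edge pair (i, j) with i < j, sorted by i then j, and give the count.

α = atan 0.3 = 16.70°;  2α = 33.40°
n_0 = (+0.9993, +0.0376)
n_1 = (+0.3006, +0.9537)
n_2 = (-0.9986, +0.0520)
n_3 = (+0.2913, -0.9566)
  (0,1): δ = 109.65°  ·
  (0,2): δ = 5.14°  ✓
  (0,3): δ = 104.78°  ·
  (1,2): δ = 75.49°  ·
  (1,3): δ = 34.43°  ·
  (2,3): δ = 70.08°  ·
antipodal pairs: 1

count = 1; pairs: (0,2)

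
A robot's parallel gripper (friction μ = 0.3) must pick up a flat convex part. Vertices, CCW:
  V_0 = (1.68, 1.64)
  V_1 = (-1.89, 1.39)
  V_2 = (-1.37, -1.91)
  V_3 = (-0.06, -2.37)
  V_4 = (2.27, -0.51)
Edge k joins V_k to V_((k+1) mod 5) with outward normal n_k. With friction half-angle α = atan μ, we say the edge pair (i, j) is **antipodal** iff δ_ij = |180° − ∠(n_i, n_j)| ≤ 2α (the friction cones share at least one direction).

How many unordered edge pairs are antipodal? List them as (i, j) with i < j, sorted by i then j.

α = atan 0.3 = 16.70°;  2α = 33.40°
n_0 = (-0.0699, +0.9976)
n_1 = (-0.9878, -0.1557)
n_2 = (-0.3313, -0.9435)
n_3 = (+0.6239, -0.7815)
n_4 = (+0.9643, +0.2646)
  (0,1): δ = 85.05°  ·
  (0,2): δ = 23.35°  ✓
  (0,3): δ = 34.59°  ·
  (0,4): δ = 101.34°  ·
  (1,2): δ = 118.30°  ·
  (1,3): δ = 60.36°  ·
  (1,4): δ = 6.39°  ✓
  (2,3): δ = 122.05°  ·
  (2,4): δ = 55.31°  ·
  (3,4): δ = 113.25°  ·
antipodal pairs: 2

count = 2; pairs: (0,2), (1,4)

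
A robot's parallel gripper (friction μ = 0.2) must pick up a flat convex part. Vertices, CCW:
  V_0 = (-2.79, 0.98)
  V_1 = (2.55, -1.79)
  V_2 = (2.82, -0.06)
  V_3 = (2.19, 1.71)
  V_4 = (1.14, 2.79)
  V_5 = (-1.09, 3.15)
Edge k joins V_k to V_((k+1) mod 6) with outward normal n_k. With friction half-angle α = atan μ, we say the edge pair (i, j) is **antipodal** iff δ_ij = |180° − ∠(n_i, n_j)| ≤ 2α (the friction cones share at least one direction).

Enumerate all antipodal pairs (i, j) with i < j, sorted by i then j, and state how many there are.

count = 2; pairs: (0,3), (0,4)

α = atan 0.2 = 11.31°;  2α = 22.62°
n_0 = (-0.4605, -0.8877)
n_1 = (+0.9880, -0.1542)
n_2 = (+0.9421, +0.3353)
n_3 = (+0.7170, +0.6971)
n_4 = (+0.1594, +0.9872)
n_5 = (-0.7872, +0.6167)
  (0,1): δ = 71.45°  ·
  (0,2): δ = 42.99°  ·
  (0,3): δ = 18.39°  ✓
  (0,4): δ = 18.25°  ✓
  (0,5): δ = 79.34°  ·
  (1,2): δ = 151.54°  ·
  (1,3): δ = 126.94°  ·
  (1,4): δ = 90.30°  ·
  (1,5): δ = 29.20°  ·
  (2,3): δ = 155.40°  ·
  (2,4): δ = 118.76°  ·
  (2,5): δ = 57.67°  ·
  (3,4): δ = 143.36°  ·
  (3,5): δ = 82.27°  ·
  (4,5): δ = 118.91°  ·
antipodal pairs: 2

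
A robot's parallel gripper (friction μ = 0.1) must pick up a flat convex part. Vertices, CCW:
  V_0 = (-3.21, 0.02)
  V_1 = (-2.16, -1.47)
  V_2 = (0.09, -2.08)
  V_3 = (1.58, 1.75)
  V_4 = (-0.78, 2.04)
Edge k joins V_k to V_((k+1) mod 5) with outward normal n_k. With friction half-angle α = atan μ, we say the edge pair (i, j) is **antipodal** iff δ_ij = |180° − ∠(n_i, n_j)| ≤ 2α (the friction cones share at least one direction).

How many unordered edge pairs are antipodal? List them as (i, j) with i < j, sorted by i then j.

count = 1; pairs: (1,3)

α = atan 0.1 = 5.71°;  2α = 11.42°
n_0 = (-0.8174, -0.5760)
n_1 = (-0.2617, -0.9652)
n_2 = (+0.9320, -0.3626)
n_3 = (+0.1220, +0.9925)
n_4 = (-0.6393, +0.7690)
  (0,1): δ = 140.34°  ·
  (0,2): δ = 56.43°  ·
  (0,3): δ = 47.82°  ·
  (0,4): δ = 94.56°  ·
  (1,2): δ = 96.09°  ·
  (1,3): δ = 8.16°  ✓
  (1,4): δ = 54.90°  ·
  (2,3): δ = 75.75°  ·
  (2,4): δ = 29.01°  ·
  (3,4): δ = 133.26°  ·
antipodal pairs: 1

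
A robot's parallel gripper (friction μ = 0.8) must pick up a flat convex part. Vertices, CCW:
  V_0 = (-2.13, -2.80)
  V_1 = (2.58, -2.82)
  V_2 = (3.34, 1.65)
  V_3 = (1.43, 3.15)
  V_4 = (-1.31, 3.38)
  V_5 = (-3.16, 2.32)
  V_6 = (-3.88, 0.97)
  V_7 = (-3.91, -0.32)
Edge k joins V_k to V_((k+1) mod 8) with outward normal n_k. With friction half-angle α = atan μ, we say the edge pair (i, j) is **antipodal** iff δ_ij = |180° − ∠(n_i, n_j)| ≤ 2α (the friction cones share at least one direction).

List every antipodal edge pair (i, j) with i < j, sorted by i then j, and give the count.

α = atan 0.8 = 38.66°;  2α = 77.32°
n_0 = (-0.0042, -1.0000)
n_1 = (+0.9859, -0.1676)
n_2 = (+0.6176, +0.7865)
n_3 = (+0.0836, +0.9965)
n_4 = (-0.4971, +0.8677)
n_5 = (-0.8824, +0.4706)
n_6 = (-0.9997, +0.0232)
n_7 = (-0.8124, -0.5831)
  (0,1): δ = 99.41°  ·
  (0,2): δ = 37.90°  ✓
  (0,3): δ = 4.55°  ✓
  (0,4): δ = 30.05°  ✓
  (0,5): δ = 62.17°  ✓
  (0,6): δ = 88.91°  ·
  (0,7): δ = 125.91°  ·
  (1,2): δ = 118.49°  ·
  (1,3): δ = 85.15°  ·
  (1,4): δ = 50.54°  ✓
  (1,5): δ = 18.42°  ✓
  (1,6): δ = 8.32°  ✓
  (1,7): δ = 45.32°  ✓
  (2,3): δ = 146.65°  ·
  (2,4): δ = 112.04°  ·
  (2,5): δ = 79.93°  ·
  (2,6): δ = 53.19°  ✓
  (2,7): δ = 16.19°  ✓
  (3,4): δ = 145.39°  ·
  (3,5): δ = 113.27°  ·
  (3,6): δ = 86.53°  ·
  (3,7): δ = 49.53°  ✓
  (4,5): δ = 147.88°  ·
  (4,6): δ = 121.14°  ·
  (4,7): δ = 84.14°  ·
  (5,6): δ = 153.26°  ·
  (5,7): δ = 116.26°  ·
  (6,7): δ = 143.00°  ·
antipodal pairs: 11

count = 11; pairs: (0,2), (0,3), (0,4), (0,5), (1,4), (1,5), (1,6), (1,7), (2,6), (2,7), (3,7)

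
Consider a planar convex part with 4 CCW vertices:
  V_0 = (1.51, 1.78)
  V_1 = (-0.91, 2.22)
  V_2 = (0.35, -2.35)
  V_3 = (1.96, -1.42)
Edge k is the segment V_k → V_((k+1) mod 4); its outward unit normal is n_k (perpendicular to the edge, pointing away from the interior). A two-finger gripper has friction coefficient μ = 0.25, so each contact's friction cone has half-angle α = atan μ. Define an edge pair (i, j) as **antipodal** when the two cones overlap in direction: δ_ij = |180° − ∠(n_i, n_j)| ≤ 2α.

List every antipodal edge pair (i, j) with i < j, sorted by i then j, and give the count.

count = 1; pairs: (1,3)

α = atan 0.25 = 14.04°;  2α = 28.07°
n_0 = (+0.1789, +0.9839)
n_1 = (-0.9640, -0.2658)
n_2 = (+0.5002, -0.8659)
n_3 = (+0.9903, +0.1393)
  (0,1): δ = 64.28°  ·
  (0,2): δ = 40.32°  ·
  (0,3): δ = 108.31°  ·
  (1,2): δ = 75.40°  ·
  (1,3): δ = 7.41°  ✓
  (2,3): δ = 112.01°  ·
antipodal pairs: 1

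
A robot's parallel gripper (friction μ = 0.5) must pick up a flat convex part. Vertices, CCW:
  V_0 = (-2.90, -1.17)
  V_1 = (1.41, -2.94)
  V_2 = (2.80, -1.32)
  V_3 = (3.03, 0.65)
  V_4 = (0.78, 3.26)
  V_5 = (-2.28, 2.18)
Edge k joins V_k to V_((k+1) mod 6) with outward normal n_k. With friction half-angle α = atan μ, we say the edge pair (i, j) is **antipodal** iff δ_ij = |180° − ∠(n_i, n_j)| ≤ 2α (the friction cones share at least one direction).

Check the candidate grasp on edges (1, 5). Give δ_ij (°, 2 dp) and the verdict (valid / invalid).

δ = 30.15°, valid

α = atan 0.5 = 26.57°;  2α = 53.13°
edge 1: e_1 = (+1.39, +1.62);  n_1 = (+0.7589, -0.6512)
edge 5: e_5 = (-0.62, -3.35);  n_5 = (-0.9833, +0.1820)
∠(n_1, n_5) = 149.85°
δ = |180° − 149.85°| = 30.15°
30.15° ≤ 2α = 53.13°  →  valid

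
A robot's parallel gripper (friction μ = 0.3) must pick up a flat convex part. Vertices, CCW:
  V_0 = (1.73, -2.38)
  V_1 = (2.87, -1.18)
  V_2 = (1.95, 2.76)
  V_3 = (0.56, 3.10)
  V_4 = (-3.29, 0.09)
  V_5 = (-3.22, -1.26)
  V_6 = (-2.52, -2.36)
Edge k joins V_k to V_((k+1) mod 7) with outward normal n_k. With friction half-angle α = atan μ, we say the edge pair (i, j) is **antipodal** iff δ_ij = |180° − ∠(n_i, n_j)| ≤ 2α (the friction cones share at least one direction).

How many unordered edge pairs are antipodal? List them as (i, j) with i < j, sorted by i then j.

α = atan 0.3 = 16.70°;  2α = 33.40°
n_0 = (+0.7250, -0.6887)
n_1 = (+0.9738, +0.2274)
n_2 = (+0.2376, +0.9714)
n_3 = (-0.6159, +0.7878)
n_4 = (-0.9987, -0.0518)
n_5 = (-0.8437, -0.5369)
n_6 = (-0.0047, -1.0000)
  (0,1): δ = 123.33°  ·
  (0,2): δ = 60.21°  ·
  (0,3): δ = 8.45°  ✓
  (0,4): δ = 46.50°  ·
  (0,5): δ = 76.00°  ·
  (0,6): δ = 133.26°  ·
  (1,2): δ = 116.89°  ·
  (1,3): δ = 65.12°  ·
  (1,4): δ = 10.17°  ✓
  (1,5): δ = 19.33°  ✓
  (1,6): δ = 76.59°  ·
  (2,3): δ = 128.24°  ·
  (2,4): δ = 73.29°  ·
  (2,5): δ = 43.78°  ·
  (2,6): δ = 13.48°  ✓
  (3,4): δ = 125.05°  ·
  (3,5): δ = 95.55°  ·
  (3,6): δ = 38.29°  ·
  (4,5): δ = 150.50°  ·
  (4,6): δ = 93.24°  ·
  (5,6): δ = 122.74°  ·
antipodal pairs: 4

count = 4; pairs: (0,3), (1,4), (1,5), (2,6)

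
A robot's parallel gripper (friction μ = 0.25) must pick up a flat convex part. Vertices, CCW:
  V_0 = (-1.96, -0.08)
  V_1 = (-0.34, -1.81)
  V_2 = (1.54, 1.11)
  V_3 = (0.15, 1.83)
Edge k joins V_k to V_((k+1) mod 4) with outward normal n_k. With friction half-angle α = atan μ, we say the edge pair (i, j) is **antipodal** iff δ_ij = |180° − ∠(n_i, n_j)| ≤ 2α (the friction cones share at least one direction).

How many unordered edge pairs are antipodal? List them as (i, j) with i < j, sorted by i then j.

α = atan 0.25 = 14.04°;  2α = 28.07°
n_0 = (-0.7299, -0.6835)
n_1 = (+0.8408, -0.5413)
n_2 = (+0.4599, +0.8879)
n_3 = (-0.6711, +0.7414)
  (0,1): δ = 75.89°  ·
  (0,2): δ = 19.50°  ✓
  (0,3): δ = 89.03°  ·
  (1,2): δ = 84.61°  ·
  (1,3): δ = 15.07°  ✓
  (2,3): δ = 110.46°  ·
antipodal pairs: 2

count = 2; pairs: (0,2), (1,3)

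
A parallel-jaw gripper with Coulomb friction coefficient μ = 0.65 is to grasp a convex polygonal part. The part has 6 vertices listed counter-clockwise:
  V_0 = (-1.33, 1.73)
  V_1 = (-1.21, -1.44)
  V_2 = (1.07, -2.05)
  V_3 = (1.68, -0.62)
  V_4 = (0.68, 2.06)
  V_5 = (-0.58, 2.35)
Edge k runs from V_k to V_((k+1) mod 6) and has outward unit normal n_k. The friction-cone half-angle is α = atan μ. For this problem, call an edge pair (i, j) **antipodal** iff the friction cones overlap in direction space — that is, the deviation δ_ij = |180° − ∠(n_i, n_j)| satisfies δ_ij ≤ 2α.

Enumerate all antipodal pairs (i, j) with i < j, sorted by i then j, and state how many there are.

α = atan 0.65 = 33.02°;  2α = 66.05°
n_0 = (-0.9993, -0.0378)
n_1 = (-0.2585, -0.9660)
n_2 = (+0.9198, -0.3924)
n_3 = (+0.9369, +0.3496)
n_4 = (+0.2243, +0.9745)
n_5 = (-0.6371, +0.7707)
  (0,1): δ = 107.15°  ·
  (0,2): δ = 25.27°  ✓
  (0,3): δ = 18.29°  ✓
  (0,4): δ = 74.87°  ·
  (0,5): δ = 127.41°  ·
  (1,2): δ = 98.12°  ·
  (1,3): δ = 54.56°  ✓
  (1,4): δ = 2.02°  ✓
  (1,5): δ = 54.56°  ✓
  (2,3): δ = 136.44°  ·
  (2,4): δ = 79.86°  ·
  (2,5): δ = 27.32°  ✓
  (3,4): δ = 123.42°  ·
  (3,5): δ = 70.88°  ·
  (4,5): δ = 127.46°  ·
antipodal pairs: 6

count = 6; pairs: (0,2), (0,3), (1,3), (1,4), (1,5), (2,5)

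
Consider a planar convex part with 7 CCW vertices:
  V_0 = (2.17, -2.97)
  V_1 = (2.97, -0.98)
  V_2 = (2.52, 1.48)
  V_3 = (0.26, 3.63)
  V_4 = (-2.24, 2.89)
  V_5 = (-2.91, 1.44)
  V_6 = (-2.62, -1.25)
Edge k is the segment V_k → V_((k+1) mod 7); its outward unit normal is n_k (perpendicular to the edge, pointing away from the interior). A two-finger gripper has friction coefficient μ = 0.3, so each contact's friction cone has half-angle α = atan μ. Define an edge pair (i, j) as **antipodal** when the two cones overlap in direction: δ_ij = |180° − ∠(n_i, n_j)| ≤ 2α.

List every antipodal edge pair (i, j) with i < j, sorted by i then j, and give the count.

α = atan 0.3 = 16.70°;  2α = 33.40°
n_0 = (+0.9278, -0.3730)
n_1 = (+0.9837, +0.1799)
n_2 = (+0.6893, +0.7245)
n_3 = (-0.2838, +0.9589)
n_4 = (-0.9078, +0.4195)
n_5 = (-0.9942, -0.1072)
n_6 = (-0.3380, -0.9412)
  (0,1): δ = 147.73°  ·
  (0,2): δ = 111.67°  ·
  (0,3): δ = 51.61°  ·
  (0,4): δ = 2.90°  ✓
  (0,5): δ = 28.05°  ✓
  (0,6): δ = 92.15°  ·
  (1,2): δ = 143.94°  ·
  (1,3): δ = 83.88°  ·
  (1,4): δ = 35.17°  ·
  (1,5): δ = 4.21°  ✓
  (1,6): δ = 59.88°  ·
  (2,3): δ = 119.94°  ·
  (2,4): δ = 71.23°  ·
  (2,5): δ = 40.28°  ·
  (2,6): δ = 23.82°  ✓
  (3,4): δ = 131.29°  ·
  (3,5): δ = 100.34°  ·
  (3,6): δ = 36.24°  ·
  (4,5): δ = 149.05°  ·
  (4,6): δ = 84.95°  ·
  (5,6): δ = 115.91°  ·
antipodal pairs: 4

count = 4; pairs: (0,4), (0,5), (1,5), (2,6)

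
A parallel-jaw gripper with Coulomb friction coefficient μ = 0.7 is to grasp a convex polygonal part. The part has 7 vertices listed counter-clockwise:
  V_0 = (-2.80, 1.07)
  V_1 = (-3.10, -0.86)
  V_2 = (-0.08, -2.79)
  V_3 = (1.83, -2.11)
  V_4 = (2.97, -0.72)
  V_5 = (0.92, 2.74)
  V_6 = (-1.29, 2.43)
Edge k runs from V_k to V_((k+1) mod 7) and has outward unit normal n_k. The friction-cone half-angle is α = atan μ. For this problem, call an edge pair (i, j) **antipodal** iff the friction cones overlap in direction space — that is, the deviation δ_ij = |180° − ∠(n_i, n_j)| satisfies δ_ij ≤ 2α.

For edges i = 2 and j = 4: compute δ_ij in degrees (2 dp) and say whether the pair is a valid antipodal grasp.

α = atan 0.7 = 34.99°;  2α = 69.98°
edge 2: e_2 = (+1.91, +0.68);  n_2 = (+0.3354, -0.9421)
edge 4: e_4 = (-2.05, +3.46);  n_4 = (+0.8603, +0.5097)
∠(n_2, n_4) = 101.05°
δ = |180° − 101.05°| = 78.95°
78.95° > 2α = 69.98°  →  invalid

δ = 78.95°, invalid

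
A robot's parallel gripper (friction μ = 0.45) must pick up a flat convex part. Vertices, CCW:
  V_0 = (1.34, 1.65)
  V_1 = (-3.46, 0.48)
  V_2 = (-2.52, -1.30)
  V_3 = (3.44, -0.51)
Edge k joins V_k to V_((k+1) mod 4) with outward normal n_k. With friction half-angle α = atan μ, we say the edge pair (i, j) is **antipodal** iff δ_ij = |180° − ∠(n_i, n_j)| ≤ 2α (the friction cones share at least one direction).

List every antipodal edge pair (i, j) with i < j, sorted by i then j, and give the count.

count = 2; pairs: (0,2), (1,3)

α = atan 0.45 = 24.23°;  2α = 48.46°
n_0 = (-0.2368, +0.9716)
n_1 = (-0.8843, -0.4670)
n_2 = (+0.1314, -0.9913)
n_3 = (+0.7170, +0.6971)
  (0,1): δ = 75.86°  ·
  (0,2): δ = 6.15°  ✓
  (0,3): δ = 120.49°  ·
  (1,2): δ = 110.29°  ·
  (1,3): δ = 16.35°  ✓
  (2,3): δ = 53.36°  ·
antipodal pairs: 2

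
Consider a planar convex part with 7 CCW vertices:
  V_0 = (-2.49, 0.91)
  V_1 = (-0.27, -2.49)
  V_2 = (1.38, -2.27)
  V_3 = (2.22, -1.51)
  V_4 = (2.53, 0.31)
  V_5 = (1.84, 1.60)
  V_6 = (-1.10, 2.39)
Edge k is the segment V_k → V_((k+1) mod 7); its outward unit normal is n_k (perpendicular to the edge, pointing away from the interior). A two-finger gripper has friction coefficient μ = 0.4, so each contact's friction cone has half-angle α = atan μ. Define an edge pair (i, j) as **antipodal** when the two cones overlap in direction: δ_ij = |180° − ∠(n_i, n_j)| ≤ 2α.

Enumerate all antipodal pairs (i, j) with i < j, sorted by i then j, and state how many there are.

α = atan 0.4 = 21.80°;  2α = 43.60°
n_0 = (-0.8373, -0.5467)
n_1 = (+0.1322, -0.9912)
n_2 = (+0.6709, -0.7415)
n_3 = (+0.9858, -0.1679)
n_4 = (+0.8818, +0.4717)
n_5 = (+0.2595, +0.9657)
n_6 = (-0.7289, +0.6846)
  (0,1): δ = 115.55°  ·
  (0,2): δ = 81.00°  ·
  (0,3): δ = 42.81°  ✓
  (0,4): δ = 5.00°  ✓
  (0,5): δ = 41.82°  ✓
  (0,6): δ = 103.65°  ·
  (1,2): δ = 145.46°  ·
  (1,3): δ = 107.26°  ·
  (1,4): δ = 69.45°  ·
  (1,5): δ = 22.64°  ✓
  (1,6): δ = 39.20°  ✓
  (2,3): δ = 141.80°  ·
  (2,4): δ = 104.00°  ·
  (2,5): δ = 57.18°  ·
  (2,6): δ = 4.66°  ✓
  (3,4): δ = 142.19°  ·
  (3,5): δ = 95.37°  ·
  (3,6): δ = 33.54°  ✓
  (4,5): δ = 133.18°  ·
  (4,6): δ = 71.35°  ·
  (5,6): δ = 118.16°  ·
antipodal pairs: 7

count = 7; pairs: (0,3), (0,4), (0,5), (1,5), (1,6), (2,6), (3,6)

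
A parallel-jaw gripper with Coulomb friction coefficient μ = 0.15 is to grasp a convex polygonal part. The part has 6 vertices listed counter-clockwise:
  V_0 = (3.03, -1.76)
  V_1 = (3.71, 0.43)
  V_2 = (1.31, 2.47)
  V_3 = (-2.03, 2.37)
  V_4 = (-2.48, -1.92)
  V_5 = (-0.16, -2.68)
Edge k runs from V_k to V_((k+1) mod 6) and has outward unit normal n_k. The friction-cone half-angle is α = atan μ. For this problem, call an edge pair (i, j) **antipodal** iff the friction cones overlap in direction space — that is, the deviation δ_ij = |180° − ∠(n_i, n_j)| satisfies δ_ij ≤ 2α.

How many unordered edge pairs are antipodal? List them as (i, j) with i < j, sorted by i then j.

count = 2; pairs: (0,3), (2,5)

α = atan 0.15 = 8.53°;  2α = 17.06°
n_0 = (+0.9550, -0.2965)
n_1 = (+0.6476, +0.7619)
n_2 = (-0.0299, +0.9996)
n_3 = (-0.9945, +0.1043)
n_4 = (-0.3113, -0.9503)
n_5 = (+0.2771, -0.9608)
  (0,1): δ = 113.11°  ·
  (0,2): δ = 71.04°  ·
  (0,3): δ = 11.26°  ✓
  (0,4): δ = 89.11°  ·
  (0,5): δ = 123.34°  ·
  (1,2): δ = 137.92°  ·
  (1,3): δ = 55.62°  ·
  (1,4): δ = 22.23°  ·
  (1,5): δ = 56.45°  ·
  (2,3): δ = 97.70°  ·
  (2,4): δ = 19.85°  ·
  (2,5): δ = 14.37°  ✓
  (3,4): δ = 102.15°  ·
  (3,5): δ = 67.92°  ·
  (4,5): δ = 145.77°  ·
antipodal pairs: 2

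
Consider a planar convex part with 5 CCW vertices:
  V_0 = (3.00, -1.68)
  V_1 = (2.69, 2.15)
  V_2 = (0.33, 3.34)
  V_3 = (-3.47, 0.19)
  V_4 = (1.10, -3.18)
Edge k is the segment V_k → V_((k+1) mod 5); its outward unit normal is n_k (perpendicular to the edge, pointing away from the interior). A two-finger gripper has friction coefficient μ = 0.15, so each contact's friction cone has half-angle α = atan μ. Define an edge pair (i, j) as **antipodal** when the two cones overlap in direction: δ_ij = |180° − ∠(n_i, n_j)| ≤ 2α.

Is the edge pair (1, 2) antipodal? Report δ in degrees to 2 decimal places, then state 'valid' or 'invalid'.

δ = 113.58°, invalid

α = atan 0.15 = 8.53°;  2α = 17.06°
edge 1: e_1 = (-2.36, +1.19);  n_1 = (+0.4502, +0.8929)
edge 2: e_2 = (-3.80, -3.15);  n_2 = (-0.6382, +0.7699)
∠(n_1, n_2) = 66.42°
δ = |180° − 66.42°| = 113.58°
113.58° > 2α = 17.06°  →  invalid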